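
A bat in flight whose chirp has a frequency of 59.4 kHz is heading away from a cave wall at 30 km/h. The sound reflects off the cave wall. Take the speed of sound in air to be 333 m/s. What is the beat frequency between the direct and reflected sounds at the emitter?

2900 Hz

30 km/h = 8.333 m/s.
The cave wall receives the sound from a moving source: f₁ = f₀ · v/(v + v_e) = 59.4 × 333/341.33 ≈ 57.95 kHz.
On the return leg the bat in flight is a moving observer: f₂ = f₁ · (v − v_e)/v = 57.95 × 324.67/333 ≈ 56.50 kHz.
Beat against the emitted tone (with f₀ = 59400 Hz): |f₂ − f₀| = 2v_e·f₀/(v + v_e) = 2 × 8.333 × 59400/341.33 ≈ 2900 Hz.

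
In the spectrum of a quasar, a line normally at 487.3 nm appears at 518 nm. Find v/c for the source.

0.061

λ'/λ₀ = 1.0630 > 1 (redshift), so the source is receding.
λ'/λ₀ = √((1 + β)/(1 − β)) for a receding source ⇒ β = (r² − 1)/(r² + 1) with r = λ'/λ₀.
β = (1.1300 − 1)/(1.1300 + 1) ≈ 0.061.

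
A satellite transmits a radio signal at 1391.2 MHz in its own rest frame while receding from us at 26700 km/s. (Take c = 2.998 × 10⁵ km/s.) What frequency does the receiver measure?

1272.4 MHz

β = v/c = 26700/299800 = 0.0891.
Relativistic Doppler for frequency: f' = f₀ · √((1 − β)/(1 + β)).
f' = 1391.2 × √(0.9109/1.0891) = 1391.2 × 0.91457 ≈ 1272.4 MHz.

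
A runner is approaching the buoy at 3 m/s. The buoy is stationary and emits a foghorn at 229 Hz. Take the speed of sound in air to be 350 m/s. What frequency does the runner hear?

Only the observer moves, toward the source, so f' = f · (v + v_o)/v.
f' = 229 × (350 + 3)/350 = 229 × 353/350 ≈ 231 Hz.

231 Hz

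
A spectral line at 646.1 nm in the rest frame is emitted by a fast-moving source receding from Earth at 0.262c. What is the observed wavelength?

Relativistic Doppler for wavelength: λ' = λ₀ · √((1 + β)/(1 − β)).
λ' = 646.1 × √(1.2620/0.7380) = 646.1 × 1.30768 ≈ 844.9 nm.

844.9 nm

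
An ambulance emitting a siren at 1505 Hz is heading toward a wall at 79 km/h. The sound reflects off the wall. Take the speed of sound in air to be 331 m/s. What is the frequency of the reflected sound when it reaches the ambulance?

1719 Hz

79 km/h = 21.94 m/s.
The wall receives the sound from a moving source: f₁ = f₀ · v/(v − v_e) = 1505 × 331/309.06 ≈ 1612 Hz.
On the return leg the ambulance is a moving observer: f₂ = f₁ · (v + v_e)/v = 1612 × 352.94/331 ≈ 1719 Hz.
Equivalently f₂ = f₀ · (v + v_e)/(v − v_e).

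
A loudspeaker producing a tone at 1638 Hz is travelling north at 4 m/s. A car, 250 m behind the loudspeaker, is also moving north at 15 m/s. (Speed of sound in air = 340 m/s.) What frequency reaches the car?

1690 Hz

The car is behind, so the loudspeaker is moving away from it while the car is moving toward the loudspeaker.
With source receding and observer approaching, f' = f · (v + v_o)/(v + v_s).
f' = 1638 × (340 + 15)/(340 + 4) = 1638 × 355/344 ≈ 1690 Hz.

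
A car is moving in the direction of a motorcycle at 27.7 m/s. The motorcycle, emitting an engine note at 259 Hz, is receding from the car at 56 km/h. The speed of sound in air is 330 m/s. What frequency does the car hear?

268 Hz

56 km/h = 15.56 m/s.
Both move, so f' = f · (v + v_o)/(v + v_s).
f' = 259 × (330 + 27.7)/(330 + 15.56) = 259 × 357.7/345.56 ≈ 268 Hz.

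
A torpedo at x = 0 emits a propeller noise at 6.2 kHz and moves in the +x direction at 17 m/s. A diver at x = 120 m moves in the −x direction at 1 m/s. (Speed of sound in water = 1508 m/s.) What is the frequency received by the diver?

6.27 kHz

The observer lies on the +x side, so the source is heading toward the observer and the observer is heading toward the source.
Both move, so f' = f · (v + v_o)/(v − v_s).
f' = 6.2 × (1508 + 1)/(1508 − 17) = 6.2 × 1509/1491 ≈ 6.27 kHz.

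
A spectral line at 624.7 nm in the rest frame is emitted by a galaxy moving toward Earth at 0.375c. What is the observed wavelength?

Relativistic Doppler for wavelength: λ' = λ₀ · √((1 − β)/(1 + β)).
λ' = 624.7 × √(0.6250/1.3750) = 624.7 × 0.67420 ≈ 421.2 nm.

421.2 nm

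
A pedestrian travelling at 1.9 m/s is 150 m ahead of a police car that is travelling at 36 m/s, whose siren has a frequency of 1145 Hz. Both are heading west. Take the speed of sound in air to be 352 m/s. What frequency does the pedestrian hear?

1269 Hz

The pedestrian is ahead, so the police car is moving toward it while the pedestrian is moving away from the police car.
With source approaching and observer receding, f' = f · (v − v_o)/(v − v_s).
f' = 1145 × (352 − 1.9)/(352 − 36) = 1145 × 350.1/316 ≈ 1269 Hz.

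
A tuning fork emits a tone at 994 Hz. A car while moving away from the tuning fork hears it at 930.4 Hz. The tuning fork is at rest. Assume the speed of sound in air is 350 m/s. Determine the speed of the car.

f' = f · (v − v_o)/v ⇒ v_o = v · |f'/f − 1|.
v_o = 350 × |930.4/994 − 1| = 350 × 0.06398 ≈ 22.4 m/s.

22.4 m/s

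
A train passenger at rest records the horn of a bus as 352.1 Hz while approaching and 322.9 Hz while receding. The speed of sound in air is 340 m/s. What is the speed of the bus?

14.7 m/s

f₁/f₂ = (v + v_s)/(v − v_s), so v_s = v · (f₁ − f₂)/(f₁ + f₂).
v_s = 340 × (352.1 − 322.9)/(352.1 + 322.9) = 340 × 29.2/675.0 ≈ 14.7 m/s.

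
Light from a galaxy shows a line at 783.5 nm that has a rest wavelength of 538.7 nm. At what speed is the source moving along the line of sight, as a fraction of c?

0.358

λ'/λ₀ = 1.4544 > 1 (redshift), so the source is receding.
λ'/λ₀ = √((1 + β)/(1 − β)) for a receding source ⇒ β = (r² − 1)/(r² + 1) with r = λ'/λ₀.
β = (2.1154 − 1)/(2.1154 + 1) ≈ 0.358.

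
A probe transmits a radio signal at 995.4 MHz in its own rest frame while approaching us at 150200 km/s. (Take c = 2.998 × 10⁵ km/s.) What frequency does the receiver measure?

β = v/c = 150200/299800 = 0.5010.
Relativistic Doppler for frequency: f' = f₀ · √((1 + β)/(1 − β)).
f' = 995.4 × √(1.5010/0.4990) = 995.4 × 1.73436 ≈ 1726.4 MHz.

1726.4 MHz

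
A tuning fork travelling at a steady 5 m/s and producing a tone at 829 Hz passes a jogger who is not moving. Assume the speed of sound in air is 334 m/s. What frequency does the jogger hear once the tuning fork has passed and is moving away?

Receding: f₂ = f · v/(v + v_s) = 829 × 334/339 ≈ 817 Hz.

817 Hz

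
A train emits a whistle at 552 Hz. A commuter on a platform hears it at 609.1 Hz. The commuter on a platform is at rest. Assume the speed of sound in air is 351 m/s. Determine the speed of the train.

33 m/s

f' > f, so the train is approaching.
f' = f · v/(v − v_s) ⇒ v_s = v · |1 − f/f'|.
v_s = 351 × |1 − 552/609.1| = 351 × 0.09374 ≈ 33 m/s.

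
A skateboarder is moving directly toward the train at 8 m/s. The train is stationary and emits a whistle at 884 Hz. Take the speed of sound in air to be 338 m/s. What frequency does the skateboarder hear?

905 Hz

Only the observer moves, toward the source, so f' = f · (v + v_o)/v.
f' = 884 × (338 + 8)/338 = 884 × 346/338 ≈ 905 Hz.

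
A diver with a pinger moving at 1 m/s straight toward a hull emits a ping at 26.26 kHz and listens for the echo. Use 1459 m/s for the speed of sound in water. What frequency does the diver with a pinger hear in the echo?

26.3 kHz

The hull receives the sound from a moving source: f₁ = f₀ · v/(v − v_e) = 26.26 × 1459/1458 ≈ 26.3 kHz.
On the return leg the diver with a pinger is a moving observer: f₂ = f₁ · (v + v_e)/v = 26.3 × 1460/1459 ≈ 26.3 kHz.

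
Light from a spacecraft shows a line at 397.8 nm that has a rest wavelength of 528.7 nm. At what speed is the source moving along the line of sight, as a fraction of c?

λ'/λ₀ = 0.7524 < 1 (blueshift), so the source is approaching.
λ'/λ₀ = √((1 − β)/(1 + β)) for an approaching source ⇒ β = (1 − r²)/(1 + r²) with r = λ'/λ₀.
β = (1 − 0.5661)/(1 + 0.5661) ≈ 0.277.

0.277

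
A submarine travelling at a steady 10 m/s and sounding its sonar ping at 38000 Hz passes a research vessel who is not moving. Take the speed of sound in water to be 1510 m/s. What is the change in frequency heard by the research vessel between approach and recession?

503 Hz

Approaching: f₁ = f · v/(v − v_s) = 38000 × 1510/1500 ≈ 38253 Hz.
Receding: f₂ = f · v/(v + v_s) = 38000 × 1510/1520 ≈ 37750 Hz.
Drop: f₁ − f₂ = 2f·v·v_s/(v² − v_s²) = 2 × 38000 × 1510 × 10/(1510² − 10²) ≈ 503 Hz.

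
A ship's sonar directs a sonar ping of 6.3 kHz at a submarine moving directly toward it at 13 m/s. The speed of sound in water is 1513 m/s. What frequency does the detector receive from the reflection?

At the submarine (a moving observer), f₁ = f₀ · (v + u)/v = 6.3 × 1526/1513 ≈ 6.35 kHz.
The reflection then acts as a moving source: f₂ = f₁ · v/(v − u) ≈ 6.41 kHz.

6.41 kHz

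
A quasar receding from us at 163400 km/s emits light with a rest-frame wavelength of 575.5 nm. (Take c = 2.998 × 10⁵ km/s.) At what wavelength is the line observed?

1060.5 nm

β = v/c = 163400/299800 = 0.5450.
Relativistic Doppler for wavelength: λ' = λ₀ · √((1 + β)/(1 − β)).
λ' = 575.5 × √(1.5450/0.4550) = 575.5 × 1.84280 ≈ 1060.5 nm.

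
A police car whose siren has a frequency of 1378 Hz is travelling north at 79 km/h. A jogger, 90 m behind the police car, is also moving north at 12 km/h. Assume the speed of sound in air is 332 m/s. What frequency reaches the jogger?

79 km/h = 21.94 m/s; 12 km/h = 3.333 m/s.
The jogger is behind, so the police car is moving away from it while the jogger is moving toward the police car.
General Doppler shift: f' = f · (v + v_o)/(v + v_s).
f' = 1378 × (332 + 3.333)/(332 + 21.94) = 1378 × 335.33/353.94 ≈ 1306 Hz.

1306 Hz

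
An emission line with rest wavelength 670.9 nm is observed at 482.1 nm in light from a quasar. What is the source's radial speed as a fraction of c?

λ'/λ₀ = 0.7186 < 1 (blueshift), so the source is approaching.
λ'/λ₀ = √((1 − β)/(1 + β)) for an approaching source ⇒ β = (1 − r²)/(1 + r²) with r = λ'/λ₀.
β = (1 − 0.5164)/(1 + 0.5164) ≈ 0.319.

0.319c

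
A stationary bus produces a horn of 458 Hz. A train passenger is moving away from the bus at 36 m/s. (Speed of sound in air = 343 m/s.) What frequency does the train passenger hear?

410 Hz

Moving observer, stationary source: f' = f · (v − v_o)/v.
f' = 458 × (343 − 36)/343 = 458 × 307/343 ≈ 410 Hz.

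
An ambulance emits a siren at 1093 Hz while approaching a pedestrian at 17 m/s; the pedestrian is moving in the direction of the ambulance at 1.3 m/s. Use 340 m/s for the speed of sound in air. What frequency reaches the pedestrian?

Both move, so f' = f · (v + v_o)/(v − v_s).
f' = 1093 × (340 + 1.3)/(340 − 17) = 1093 × 341.3/323 ≈ 1155 Hz.

1155 Hz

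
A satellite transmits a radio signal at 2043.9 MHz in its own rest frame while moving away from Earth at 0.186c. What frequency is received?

Relativistic Doppler for frequency: f' = f₀ · √((1 − β)/(1 + β)).
f' = 2043.9 × √(0.8140/1.1860) = 2043.9 × 0.82846 ≈ 1693.3 MHz.

1693.3 MHz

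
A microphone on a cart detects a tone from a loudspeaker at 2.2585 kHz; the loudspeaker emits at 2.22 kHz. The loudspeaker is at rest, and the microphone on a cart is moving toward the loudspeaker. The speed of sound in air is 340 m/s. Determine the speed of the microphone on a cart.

f' = f · (v + v_o)/v ⇒ v_o = v · |f'/f − 1|.
v_o = 340 × |2.2585/2.22 − 1| = 340 × 0.01734 ≈ 5.9 m/s.

5.9 m/s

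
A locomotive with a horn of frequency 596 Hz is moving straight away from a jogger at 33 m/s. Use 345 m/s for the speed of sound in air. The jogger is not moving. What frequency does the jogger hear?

544 Hz

With the source moving away from a stationary observer, f' = f · v/(v + v_s).
f' = 596 × 345/(345 + 33) = 596 × 345/378 ≈ 544 Hz.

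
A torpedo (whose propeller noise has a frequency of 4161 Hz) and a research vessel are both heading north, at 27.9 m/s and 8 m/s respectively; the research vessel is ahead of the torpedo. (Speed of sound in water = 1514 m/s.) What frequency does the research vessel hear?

The research vessel is ahead, so the torpedo is moving toward it while the research vessel is moving away from the torpedo.
With source approaching and observer receding, f' = f · (v − v_o)/(v − v_s).
f' = 4161 × (1514 − 8)/(1514 − 27.9) = 4161 × 1506/1486.1 ≈ 4217 Hz.

4217 Hz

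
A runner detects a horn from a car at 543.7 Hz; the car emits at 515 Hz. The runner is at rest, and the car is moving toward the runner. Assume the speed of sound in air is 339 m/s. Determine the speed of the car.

17.9 m/s

f' = f · v/(v − v_s) ⇒ v_s = v · |1 − f/f'|.
v_s = 339 × |1 − 515/543.7| = 339 × 0.05279 ≈ 17.9 m/s.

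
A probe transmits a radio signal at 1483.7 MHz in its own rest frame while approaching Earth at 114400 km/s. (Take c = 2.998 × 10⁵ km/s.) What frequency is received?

2217.7 MHz

β = v/c = 114400/299800 = 0.3816.
Relativistic Doppler for frequency: f' = f₀ · √((1 + β)/(1 − β)).
f' = 1483.7 × √(1.3816/0.6184) = 1483.7 × 1.49469 ≈ 2217.7 MHz.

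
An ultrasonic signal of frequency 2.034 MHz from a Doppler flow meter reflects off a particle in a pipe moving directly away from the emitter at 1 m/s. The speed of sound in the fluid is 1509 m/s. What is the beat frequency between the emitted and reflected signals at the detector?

2694 Hz

The particle in a pipe first receives the wave as a moving observer: f₁ = f₀ · (v − u)/v = 2.034 × (1509 − 1)/1509 ≈ 2.03265 MHz.
The reflection then acts as a moving source: f₂ = f₁ · v/(v + u) ≈ 2.03131 MHz.
Beat frequency (with f₀ = 2034000 Hz): |f₂ − f₀| = 2u·f₀/(v + u) = 2 × 1 × 2034000/1510 ≈ 2694 Hz.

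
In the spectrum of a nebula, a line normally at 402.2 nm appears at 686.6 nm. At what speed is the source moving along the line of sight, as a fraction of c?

0.489c

λ'/λ₀ = 1.7071 > 1 (redshift), so the source is receding.
λ'/λ₀ = √((1 + β)/(1 − β)) for a receding source ⇒ β = (r² − 1)/(r² + 1) with r = λ'/λ₀.
β = (2.9142 − 1)/(2.9142 + 1) ≈ 0.489.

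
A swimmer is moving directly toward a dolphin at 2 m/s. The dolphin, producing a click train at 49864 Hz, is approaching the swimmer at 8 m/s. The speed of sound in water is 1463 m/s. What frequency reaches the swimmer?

Both move, so f' = f · (v + v_o)/(v − v_s).
f' = 49864 × (1463 + 2)/(1463 − 8) = 49864 × 1465/1455 ≈ 50207 Hz.

50207 Hz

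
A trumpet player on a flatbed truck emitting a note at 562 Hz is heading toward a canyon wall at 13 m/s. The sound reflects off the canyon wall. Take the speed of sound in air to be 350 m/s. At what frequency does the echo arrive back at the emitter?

605 Hz

The canyon wall receives the sound from a moving source: f₁ = f₀ · v/(v − v_e) = 562 × 350/337 ≈ 584 Hz.
On the return leg the trumpet player on a flatbed truck is a moving observer: f₂ = f₁ · (v + v_e)/v = 584 × 363/350 ≈ 605 Hz.
Equivalently f₂ = f₀ · (v + v_e)/(v − v_e).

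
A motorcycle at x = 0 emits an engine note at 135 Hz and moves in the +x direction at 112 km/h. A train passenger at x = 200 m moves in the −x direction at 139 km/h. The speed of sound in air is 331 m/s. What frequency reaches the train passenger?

112 km/h = 31.11 m/s; 139 km/h = 38.61 m/s.
The observer lies on the +x side, so the source is heading toward the observer and the observer is heading toward the source.
Both move, so f' = f · (v + v_o)/(v − v_s).
f' = 135 × (331 + 38.61)/(331 − 31.11) = 135 × 369.61/299.89 ≈ 166 Hz.

166 Hz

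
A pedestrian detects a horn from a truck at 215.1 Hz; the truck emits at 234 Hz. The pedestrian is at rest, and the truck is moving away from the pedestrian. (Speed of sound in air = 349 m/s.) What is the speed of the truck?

31 m/s

f' = f · v/(v + v_s) ⇒ v_s = v · |1 − f/f'|.
v_s = 349 × |1 − 234/215.1| = 349 × 0.08787 ≈ 31 m/s.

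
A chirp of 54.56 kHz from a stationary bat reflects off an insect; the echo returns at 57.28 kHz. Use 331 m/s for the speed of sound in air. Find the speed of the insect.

8.1 m/s

Double Doppler shift off a moving reflector: f₂ = f₀ · (v + u)/(v − u) (u > 0 toward emitter).
Rearranging, u = v · (f₂ − f₀)/(f₂ + f₀) = 331 × 2.72/111.84 ≈ 8.1 m/s.
So the insect is moving at 8.1 m/s toward the emitter.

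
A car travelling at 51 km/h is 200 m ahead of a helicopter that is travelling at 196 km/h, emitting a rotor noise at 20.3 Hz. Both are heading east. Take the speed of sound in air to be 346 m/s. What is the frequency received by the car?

23.1 Hz

196 km/h = 54.44 m/s; 51 km/h = 14.17 m/s.
The car is ahead, so the helicopter is moving toward it while the car is moving away from the helicopter.
General Doppler shift: f' = f · (v − v_o)/(v − v_s).
f' = 20.3 × (346 − 14.17)/(346 − 54.44) = 20.3 × 331.83/291.56 ≈ 23.1 Hz.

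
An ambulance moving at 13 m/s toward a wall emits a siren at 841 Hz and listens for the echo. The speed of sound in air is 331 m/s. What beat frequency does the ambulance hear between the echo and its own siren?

69 Hz

The wall receives the sound from a moving source: f₁ = f₀ · v/(v − v_e) = 841 × 331/318 ≈ 875.4 Hz.
On the return leg the ambulance is a moving observer: f₂ = f₁ · (v + v_e)/v = 875.4 × 344/331 ≈ 909.8 Hz.
Equivalently f₂ = f₀ · (v + v_e)/(v − v_e).
Beat against the emitted tone: |f₂ − f₀| = 2v_e·f₀/(v − v_e) = 2 × 13 × 841/318 ≈ 69 Hz.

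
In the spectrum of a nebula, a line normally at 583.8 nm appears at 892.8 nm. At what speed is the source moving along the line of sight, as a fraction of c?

0.401c

λ'/λ₀ = 1.5293 > 1 (redshift), so the source is receding.
λ'/λ₀ = √((1 + β)/(1 − β)) for a receding source ⇒ β = (r² − 1)/(r² + 1) with r = λ'/λ₀.
β = (2.3387 − 1)/(2.3387 + 1) ≈ 0.401.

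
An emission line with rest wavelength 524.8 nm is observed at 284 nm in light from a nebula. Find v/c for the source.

0.547c

λ'/λ₀ = 0.5412 < 1 (blueshift), so the source is approaching.
λ'/λ₀ = √((1 − β)/(1 + β)) for an approaching source ⇒ β = (1 − r²)/(1 + r²) with r = λ'/λ₀.
β = (1 − 0.2929)/(1 + 0.2929) ≈ 0.547.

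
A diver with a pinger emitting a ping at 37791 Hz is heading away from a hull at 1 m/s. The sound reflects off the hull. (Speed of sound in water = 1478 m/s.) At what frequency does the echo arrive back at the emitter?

37740 Hz

The hull receives the sound from a moving source: f₁ = f₀ · v/(v + v_e) = 37791 × 1478/1479 ≈ 37765 Hz.
On the return leg the diver with a pinger is a moving observer: f₂ = f₁ · (v − v_e)/v = 37765 × 1477/1478 ≈ 37740 Hz.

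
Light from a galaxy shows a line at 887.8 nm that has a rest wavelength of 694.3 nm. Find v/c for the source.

0.241

λ'/λ₀ = 1.2787 > 1 (redshift), so the source is receding.
λ'/λ₀ = √((1 + β)/(1 − β)) for a receding source ⇒ β = (r² − 1)/(r² + 1) with r = λ'/λ₀.
β = (1.6351 − 1)/(1.6351 + 1) ≈ 0.241.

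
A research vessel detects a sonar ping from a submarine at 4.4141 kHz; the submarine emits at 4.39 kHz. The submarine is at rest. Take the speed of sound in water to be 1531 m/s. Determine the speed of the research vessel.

8.4 m/s

f' > f, so the research vessel is approaching.
f' = f · (v + v_o)/v ⇒ v_o = v · |f'/f − 1|.
v_o = 1531 × |4.4141/4.39 − 1| = 1531 × 0.00549 ≈ 8.4 m/s.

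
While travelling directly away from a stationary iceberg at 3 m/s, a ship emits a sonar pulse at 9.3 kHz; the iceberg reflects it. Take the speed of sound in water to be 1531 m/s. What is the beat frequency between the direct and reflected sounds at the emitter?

36.4 Hz

The iceberg receives the sound from a moving source: f₁ = f₀ · v/(v + v_e) = 9.3 × 1531/1534 ≈ 9.2818 kHz.
On the return leg the ship is a moving observer: f₂ = f₁ · (v − v_e)/v = 9.2818 × 1528/1531 ≈ 9.2636 kHz.
Equivalently f₂ = f₀ · (v − v_e)/(v + v_e).
Beat against the emitted tone (with f₀ = 9300 Hz): |f₂ − f₀| = 2v_e·f₀/(v + v_e) = 2 × 3 × 9300/1534 ≈ 36.4 Hz.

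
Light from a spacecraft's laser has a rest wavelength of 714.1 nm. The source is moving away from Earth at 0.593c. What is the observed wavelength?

Relativistic Doppler for wavelength: λ' = λ₀ · √((1 + β)/(1 − β)).
λ' = 714.1 × √(1.5930/0.4070) = 714.1 × 1.97838 ≈ 1412.8 nm.

1412.8 nm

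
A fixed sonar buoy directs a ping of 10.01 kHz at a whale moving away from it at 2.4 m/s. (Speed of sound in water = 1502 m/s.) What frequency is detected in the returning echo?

9.98 kHz

At the whale (a moving observer), f₁ = f₀ · (v − u)/v = 10.01 × 1499.6/1502 ≈ 9.99 kHz.
The reflection then acts as a moving source: f₂ = f₁ · v/(v + u) ≈ 9.98 kHz.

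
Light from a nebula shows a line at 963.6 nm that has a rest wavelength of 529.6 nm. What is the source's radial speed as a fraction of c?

λ'/λ₀ = 1.8195 > 1 (redshift), so the source is receding.
λ'/λ₀ = √((1 + β)/(1 − β)) for a receding source ⇒ β = (r² − 1)/(r² + 1) with r = λ'/λ₀.
β = (3.3105 − 1)/(3.3105 + 1) ≈ 0.536.

0.536c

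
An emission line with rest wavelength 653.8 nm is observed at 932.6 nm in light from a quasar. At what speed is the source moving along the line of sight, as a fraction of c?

0.341c

λ'/λ₀ = 1.4264 > 1 (redshift), so the source is receding.
λ'/λ₀ = √((1 + β)/(1 − β)) for a receding source ⇒ β = (r² − 1)/(r² + 1) with r = λ'/λ₀.
β = (2.0347 − 1)/(2.0347 + 1) ≈ 0.341.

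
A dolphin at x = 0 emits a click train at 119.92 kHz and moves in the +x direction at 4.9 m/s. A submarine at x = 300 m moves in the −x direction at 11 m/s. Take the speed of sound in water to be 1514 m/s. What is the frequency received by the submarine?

121.2 kHz

The observer lies on the +x side, so the source is heading toward the observer and the observer is heading toward the source.
With source approaching and observer approaching, f' = f · (v + v_o)/(v − v_s).
f' = 119.92 × (1514 + 11)/(1514 − 4.9) = 119.92 × 1525/1509.1 ≈ 121.2 kHz.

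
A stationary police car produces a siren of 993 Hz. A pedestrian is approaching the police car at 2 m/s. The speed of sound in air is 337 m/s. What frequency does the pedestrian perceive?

Moving observer, stationary source: f' = f · (v + v_o)/v.
f' = 993 × (337 + 2)/337 = 993 × 339/337 ≈ 999 Hz.

999 Hz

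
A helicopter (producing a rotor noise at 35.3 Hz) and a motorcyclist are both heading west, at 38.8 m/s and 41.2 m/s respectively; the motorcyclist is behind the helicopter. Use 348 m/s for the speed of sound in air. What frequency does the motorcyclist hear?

The motorcyclist is behind, so the helicopter is moving away from it while the motorcyclist is moving toward the helicopter.
General Doppler shift: f' = f · (v + v_o)/(v + v_s).
f' = 35.3 × (348 + 41.2)/(348 + 38.8) = 35.3 × 389.2/386.8 ≈ 35.5 Hz.

35.5 Hz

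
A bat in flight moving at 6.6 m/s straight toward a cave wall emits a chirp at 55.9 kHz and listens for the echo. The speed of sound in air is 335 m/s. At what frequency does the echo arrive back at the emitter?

The cave wall receives the sound from a moving source: f₁ = f₀ · v/(v − v_e) = 55.9 × 335/328.4 ≈ 57.0 kHz.
On the return leg the bat in flight is a moving observer: f₂ = f₁ · (v + v_e)/v = 57.0 × 341.6/335 ≈ 58.1 kHz.

58.1 kHz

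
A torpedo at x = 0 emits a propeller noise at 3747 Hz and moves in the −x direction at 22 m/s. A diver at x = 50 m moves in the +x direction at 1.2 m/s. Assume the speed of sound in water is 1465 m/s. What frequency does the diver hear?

3689 Hz

The observer lies on the +x side, so the source is heading away from the observer and the observer is heading away from the source.
With source receding and observer receding, f' = f · (v − v_o)/(v + v_s).
f' = 3747 × (1465 − 1.2)/(1465 + 22) = 3747 × 1463.8/1487 ≈ 3689 Hz.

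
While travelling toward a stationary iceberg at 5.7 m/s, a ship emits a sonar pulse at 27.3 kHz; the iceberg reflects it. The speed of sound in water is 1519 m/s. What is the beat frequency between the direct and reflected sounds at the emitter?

The iceberg receives the sound from a moving source: f₁ = f₀ · v/(v − v_e) = 27.3 × 1519/1513.3 ≈ 27.403 kHz.
On the return leg the ship is a moving observer: f₂ = f₁ · (v + v_e)/v = 27.403 × 1524.7/1519 ≈ 27.506 kHz.
Beat against the emitted tone (with f₀ = 27300 Hz): |f₂ − f₀| = 2v_e·f₀/(v − v_e) = 2 × 5.7 × 27300/1513.3 ≈ 206 Hz.

206 Hz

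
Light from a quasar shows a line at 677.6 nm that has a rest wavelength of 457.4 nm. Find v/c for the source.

0.374c

λ'/λ₀ = 1.4814 > 1 (redshift), so the source is receding.
λ'/λ₀ = √((1 + β)/(1 − β)) for a receding source ⇒ β = (r² − 1)/(r² + 1) with r = λ'/λ₀.
β = (2.1946 − 1)/(2.1946 + 1) ≈ 0.374.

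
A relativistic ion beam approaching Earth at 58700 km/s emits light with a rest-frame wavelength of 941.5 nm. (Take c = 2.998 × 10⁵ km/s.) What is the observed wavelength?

β = v/c = 58700/299800 = 0.1958.
Relativistic Doppler for wavelength: λ' = λ₀ · √((1 − β)/(1 + β)).
λ' = 941.5 × √(0.8042/1.1958) = 941.5 × 0.82008 ≈ 772.1 nm.

772.1 nm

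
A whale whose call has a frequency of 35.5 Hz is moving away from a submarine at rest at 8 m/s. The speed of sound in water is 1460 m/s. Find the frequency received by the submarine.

With the source moving away from a stationary observer, f' = f · v/(v + v_s).
f' = 35.5 × 1460/(1460 + 8) = 35.5 × 1460/1468 ≈ 35.3 Hz.

35.3 Hz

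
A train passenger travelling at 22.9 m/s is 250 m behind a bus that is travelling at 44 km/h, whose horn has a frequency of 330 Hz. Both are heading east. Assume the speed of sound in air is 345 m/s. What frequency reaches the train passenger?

340 Hz

44 km/h = 12.22 m/s.
The train passenger is behind, so the bus is moving away from it while the train passenger is moving toward the bus.
Both move, so f' = f · (v + v_o)/(v + v_s).
f' = 330 × (345 + 22.9)/(345 + 12.22) = 330 × 367.9/357.22 ≈ 340 Hz.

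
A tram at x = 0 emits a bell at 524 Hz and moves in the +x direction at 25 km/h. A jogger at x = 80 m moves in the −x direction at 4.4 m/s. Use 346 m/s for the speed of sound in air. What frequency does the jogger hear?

542 Hz

25 km/h = 6.944 m/s.
The observer lies on the +x side, so the source is heading toward the observer and the observer is heading toward the source.
With source approaching and observer approaching, f' = f · (v + v_o)/(v − v_s).
f' = 524 × (346 + 4.4)/(346 − 6.944) = 524 × 350.4/339.06 ≈ 542 Hz.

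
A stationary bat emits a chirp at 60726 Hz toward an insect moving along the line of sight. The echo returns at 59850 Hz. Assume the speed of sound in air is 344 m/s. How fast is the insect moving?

Double Doppler shift off a moving reflector: f₂ = f₀ · (v + u)/(v − u) (u > 0 toward emitter).
Rearranging, u = v · (f₂ − f₀)/(f₂ + f₀) = 344 × -876/120576 ≈ -2.50 m/s.
So the insect is moving at 2.50 m/s away from the emitter.

2.50 m/s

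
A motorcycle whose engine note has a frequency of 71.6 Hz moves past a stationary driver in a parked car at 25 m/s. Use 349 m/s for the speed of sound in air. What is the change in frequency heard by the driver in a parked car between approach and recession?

Approaching: f₁ = f · v/(v − v_s) = 71.6 × 349/324 ≈ 77.1 Hz.
Receding: f₂ = f · v/(v + v_s) = 71.6 × 349/374 ≈ 66.8 Hz.
Drop: f₁ − f₂ = 2f·v·v_s/(v² − v_s²) = 2 × 71.6 × 349 × 25/(349² − 25²) ≈ 10.3 Hz.

10.3 Hz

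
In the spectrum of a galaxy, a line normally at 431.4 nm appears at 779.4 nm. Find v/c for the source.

0.531

λ'/λ₀ = 1.8067 > 1 (redshift), so the source is receding.
λ'/λ₀ = √((1 + β)/(1 − β)) for a receding source ⇒ β = (r² − 1)/(r² + 1) with r = λ'/λ₀.
β = (3.2641 − 1)/(3.2641 + 1) ≈ 0.531.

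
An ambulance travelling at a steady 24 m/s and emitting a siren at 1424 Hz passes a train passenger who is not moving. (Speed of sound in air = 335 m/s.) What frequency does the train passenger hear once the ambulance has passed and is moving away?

Receding: f₂ = f · v/(v + v_s) = 1424 × 335/359 ≈ 1329 Hz.

1329 Hz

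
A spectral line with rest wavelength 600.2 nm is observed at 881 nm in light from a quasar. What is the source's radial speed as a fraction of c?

0.366

λ'/λ₀ = 1.4678 > 1 (redshift), so the source is receding.
λ'/λ₀ = √((1 + β)/(1 − β)) for a receding source ⇒ β = (r² − 1)/(r² + 1) with r = λ'/λ₀.
β = (2.1546 − 1)/(2.1546 + 1) ≈ 0.366.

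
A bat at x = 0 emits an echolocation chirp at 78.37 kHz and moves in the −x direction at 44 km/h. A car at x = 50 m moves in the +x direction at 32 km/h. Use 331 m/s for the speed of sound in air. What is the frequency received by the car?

73.5 kHz

44 km/h = 12.22 m/s; 32 km/h = 8.889 m/s.
The observer lies on the +x side, so the source is heading away from the observer and the observer is heading away from the source.
General Doppler shift: f' = f · (v − v_o)/(v + v_s).
f' = 78.37 × (331 − 8.889)/(331 + 12.22) = 78.37 × 322.11/343.22 ≈ 73.5 kHz.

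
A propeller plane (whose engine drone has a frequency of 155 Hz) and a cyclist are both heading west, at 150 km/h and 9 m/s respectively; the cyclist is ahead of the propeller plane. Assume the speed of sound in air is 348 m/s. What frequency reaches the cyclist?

150 km/h = 41.67 m/s.
The cyclist is ahead, so the propeller plane is moving toward it while the cyclist is moving away from the propeller plane.
General Doppler shift: f' = f · (v − v_o)/(v − v_s).
f' = 155 × (348 − 9)/(348 − 41.67) = 155 × 339/306.33 ≈ 172 Hz.

172 Hz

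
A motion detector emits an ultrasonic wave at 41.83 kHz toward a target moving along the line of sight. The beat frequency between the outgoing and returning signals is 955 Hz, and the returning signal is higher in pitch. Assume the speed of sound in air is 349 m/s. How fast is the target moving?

3.9 m/s

Double Doppler shift off a moving reflector: f₂ = f₀ · (v + u)/(v − u) (u > 0 toward emitter).
Returning signal is higher, so f₂ = f₀ + Δf = 41830 + 955 = 42785 Hz.
Rearranging, u = v · (f₂ − f₀)/(f₂ + f₀) = 349 × 955/84615 ≈ 3.9 m/s.
So the target is moving at 3.9 m/s toward the emitter.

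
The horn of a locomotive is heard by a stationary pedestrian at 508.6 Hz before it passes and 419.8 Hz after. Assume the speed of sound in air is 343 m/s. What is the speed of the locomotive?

f₁/f₂ = (v + v_s)/(v − v_s), so v_s = v · (f₁ − f₂)/(f₁ + f₂).
v_s = 343 × (508.6 − 419.8)/(508.6 + 419.8) = 343 × 88.8/928.4 ≈ 33 m/s.

33 m/s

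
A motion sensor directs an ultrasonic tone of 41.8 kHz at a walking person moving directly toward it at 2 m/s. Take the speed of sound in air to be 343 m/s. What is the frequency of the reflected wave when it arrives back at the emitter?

The walking person first receives the wave as a moving observer: f₁ = f₀ · (v + u)/v = 41.8 × (343 + 2)/343 ≈ 42.0 kHz.
The reflection then acts as a moving source: f₂ = f₁ · v/(v − u) ≈ 42.3 kHz.

42.3 kHz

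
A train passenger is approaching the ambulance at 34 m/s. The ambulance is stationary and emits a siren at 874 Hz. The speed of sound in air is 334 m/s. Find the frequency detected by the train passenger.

963 Hz

Moving observer, stationary source: f' = f · (v + v_o)/v.
f' = 874 × (334 + 34)/334 = 874 × 368/334 ≈ 963 Hz.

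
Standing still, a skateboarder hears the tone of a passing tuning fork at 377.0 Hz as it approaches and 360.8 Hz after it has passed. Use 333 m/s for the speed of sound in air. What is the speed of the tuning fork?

f₁/f₂ = (v + v_s)/(v − v_s), so v_s = v · (f₁ − f₂)/(f₁ + f₂).
v_s = 333 × (377.0 − 360.8)/(377.0 + 360.8) = 333 × 16.2/737.8 ≈ 7.3 m/s.

7.3 m/s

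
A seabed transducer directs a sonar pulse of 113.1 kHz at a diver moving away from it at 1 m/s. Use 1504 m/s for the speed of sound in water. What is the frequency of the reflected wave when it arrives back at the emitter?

At the diver (a moving observer), f₁ = f₀ · (v − u)/v = 113.1 × 1503/1504 ≈ 113.0 kHz.
On reflection it acts as a source moving away from the stationary detector: f₂ = f₁ · v/(v + u) = 113.0 × 1504/1505 ≈ 112.9 kHz.

112.9 kHz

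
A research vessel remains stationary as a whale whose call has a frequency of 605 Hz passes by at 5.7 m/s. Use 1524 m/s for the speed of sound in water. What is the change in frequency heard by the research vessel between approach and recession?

4.53 Hz

Approaching: f₁ = f · v/(v − v_s) = 605 × 1524/1518.3 ≈ 607.27 Hz.
Receding: f₂ = f · v/(v + v_s) = 605 × 1524/1529.7 ≈ 602.75 Hz.
Drop: f₁ − f₂ = 2f·v·v_s/(v² − v_s²) = 2 × 605 × 1524 × 5.7/(1524² − 5.7²) ≈ 4.53 Hz.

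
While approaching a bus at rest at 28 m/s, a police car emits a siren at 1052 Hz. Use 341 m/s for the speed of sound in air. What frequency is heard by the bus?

With the source moving toward a stationary observer, f' = f · v/(v − v_s).
f' = 1052 × 341/(341 − 28) = 1052 × 341/313 ≈ 1146 Hz.

1146 Hz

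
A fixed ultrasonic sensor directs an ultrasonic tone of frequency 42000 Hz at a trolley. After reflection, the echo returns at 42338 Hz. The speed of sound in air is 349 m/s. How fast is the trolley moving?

Double Doppler shift off a moving reflector: f₂ = f₀ · (v + u)/(v − u) (u > 0 toward emitter).
Rearranging, u = v · (f₂ − f₀)/(f₂ + f₀) = 349 × 338/84338 ≈ 1.40 m/s.
So the trolley is moving at 1.40 m/s toward the emitter.

1.40 m/s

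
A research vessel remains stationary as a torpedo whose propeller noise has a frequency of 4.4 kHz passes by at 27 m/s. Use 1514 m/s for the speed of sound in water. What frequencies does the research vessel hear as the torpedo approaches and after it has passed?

Approaching: f₁ = f · v/(v − v_s) = 4.4 × 1514/1487 ≈ 4.48 kHz.
Receding: f₂ = f · v/(v + v_s) = 4.4 × 1514/1541 ≈ 4.32 kHz.

4.48 kHz approaching; 4.32 kHz receding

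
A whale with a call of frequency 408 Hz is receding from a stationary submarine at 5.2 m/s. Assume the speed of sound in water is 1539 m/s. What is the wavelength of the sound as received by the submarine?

3.78 m

Only the source moves, away from the listener, so f' = f · v/(v + v_s).
f' = 408 × 1539/(1539 + 5.2) ≈ 407 Hz.
λ' = v/f' = 1539/406.626 ≈ 3.78 m.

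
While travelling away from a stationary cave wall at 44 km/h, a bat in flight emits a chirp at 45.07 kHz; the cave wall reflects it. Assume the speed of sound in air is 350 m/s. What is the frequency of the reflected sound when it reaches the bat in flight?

42.0 kHz

44 km/h = 12.22 m/s.
The cave wall receives the sound from a moving source: f₁ = f₀ · v/(v + v_e) = 45.07 × 350/362.22 ≈ 43.5 kHz.
On the return leg the bat in flight is a moving observer: f₂ = f₁ · (v − v_e)/v = 43.5 × 337.78/350 ≈ 42.0 kHz.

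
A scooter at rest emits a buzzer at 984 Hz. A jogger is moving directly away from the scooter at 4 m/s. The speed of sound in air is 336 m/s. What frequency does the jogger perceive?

972 Hz

Only the observer moves, away from the source, so f' = f · (v − v_o)/v.
f' = 984 × (336 − 4)/336 = 984 × 332/336 ≈ 972 Hz.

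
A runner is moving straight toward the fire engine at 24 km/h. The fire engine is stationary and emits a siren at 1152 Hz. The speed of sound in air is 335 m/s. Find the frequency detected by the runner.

24 km/h = 6.667 m/s.
Only the observer moves, toward the source, so f' = f · (v + v_o)/v.
f' = 1152 × (335 + 6.667)/335 = 1152 × 341.67/335 ≈ 1175 Hz.

1175 Hz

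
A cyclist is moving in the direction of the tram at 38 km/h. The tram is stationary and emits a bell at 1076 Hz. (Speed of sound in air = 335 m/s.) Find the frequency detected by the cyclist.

1110 Hz

38 km/h = 10.56 m/s.
Only the observer moves, toward the source, so f' = f · (v + v_o)/v.
f' = 1076 × (335 + 10.56)/335 = 1076 × 345.56/335 ≈ 1110 Hz.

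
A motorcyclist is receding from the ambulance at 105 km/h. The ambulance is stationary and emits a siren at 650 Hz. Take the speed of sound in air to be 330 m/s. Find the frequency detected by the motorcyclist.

593 Hz

105 km/h = 29.17 m/s.
Moving observer, stationary source: f' = f · (v − v_o)/v.
f' = 650 × (330 − 29.17)/330 = 650 × 300.83/330 ≈ 593 Hz.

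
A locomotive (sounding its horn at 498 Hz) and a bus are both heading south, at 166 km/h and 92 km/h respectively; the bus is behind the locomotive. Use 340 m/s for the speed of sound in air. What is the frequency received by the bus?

166 km/h = 46.11 m/s; 92 km/h = 25.56 m/s.
The bus is behind, so the locomotive is moving away from it while the bus is moving toward the locomotive.
Both move, so f' = f · (v + v_o)/(v + v_s).
f' = 498 × (340 + 25.56)/(340 + 46.11) = 498 × 365.56/386.11 ≈ 471 Hz.

471 Hz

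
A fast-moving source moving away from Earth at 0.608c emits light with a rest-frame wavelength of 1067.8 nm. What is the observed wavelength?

Relativistic Doppler for wavelength: λ' = λ₀ · √((1 + β)/(1 − β)).
λ' = 1067.8 × √(1.6080/0.3920) = 1067.8 × 2.02535 ≈ 2162.7 nm.

2162.7 nm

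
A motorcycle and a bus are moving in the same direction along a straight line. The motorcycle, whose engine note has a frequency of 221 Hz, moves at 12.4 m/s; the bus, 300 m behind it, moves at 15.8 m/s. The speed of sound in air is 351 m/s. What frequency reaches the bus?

223 Hz

The bus is behind, so the motorcycle is moving away from it while the bus is moving toward the motorcycle.
Both move, so f' = f · (v + v_o)/(v + v_s).
f' = 221 × (351 + 15.8)/(351 + 12.4) = 221 × 366.8/363.4 ≈ 223 Hz.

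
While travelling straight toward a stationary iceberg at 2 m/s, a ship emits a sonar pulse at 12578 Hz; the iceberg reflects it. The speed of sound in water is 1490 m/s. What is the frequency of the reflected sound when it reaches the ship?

12612 Hz

The iceberg receives the sound from a moving source: f₁ = f₀ · v/(v − v_e) = 12578 × 1490/1488 ≈ 12595 Hz.
On the return leg the ship is a moving observer: f₂ = f₁ · (v + v_e)/v = 12595 × 1492/1490 ≈ 12612 Hz.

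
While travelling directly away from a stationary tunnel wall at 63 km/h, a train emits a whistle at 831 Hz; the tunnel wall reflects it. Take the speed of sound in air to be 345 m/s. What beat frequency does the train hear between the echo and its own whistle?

80 Hz

63 km/h = 17.5 m/s.
The tunnel wall receives the sound from a moving source: f₁ = f₀ · v/(v + v_e) = 831 × 345/362.5 ≈ 790.9 Hz.
On the return leg the train is a moving observer: f₂ = f₁ · (v − v_e)/v = 790.9 × 327.5/345 ≈ 750.8 Hz.
Equivalently f₂ = f₀ · (v − v_e)/(v + v_e).
Beat against the emitted tone: |f₂ − f₀| = 2v_e·f₀/(v + v_e) = 2 × 17.5 × 831/362.5 ≈ 80 Hz.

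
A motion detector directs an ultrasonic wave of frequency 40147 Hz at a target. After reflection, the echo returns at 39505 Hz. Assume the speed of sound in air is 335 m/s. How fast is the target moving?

Double Doppler shift off a moving reflector: f₂ = f₀ · (v + u)/(v − u) (u > 0 toward emitter).
Rearranging, u = v · (f₂ − f₀)/(f₂ + f₀) = 335 × -642/79652 ≈ -2.70 m/s.
So the target is moving at 2.70 m/s away from the emitter.

2.70 m/s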